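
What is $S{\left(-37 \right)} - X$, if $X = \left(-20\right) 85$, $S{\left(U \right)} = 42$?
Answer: $1742$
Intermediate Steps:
$X = -1700$
$S{\left(-37 \right)} - X = 42 - -1700 = 42 + 1700 = 1742$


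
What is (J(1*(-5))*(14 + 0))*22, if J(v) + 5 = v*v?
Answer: 6160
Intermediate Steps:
J(v) = -5 + v² (J(v) = -5 + v*v = -5 + v²)
(J(1*(-5))*(14 + 0))*22 = ((-5 + (1*(-5))²)*(14 + 0))*22 = ((-5 + (-5)²)*14)*22 = ((-5 + 25)*14)*22 = (20*14)*22 = 280*22 = 6160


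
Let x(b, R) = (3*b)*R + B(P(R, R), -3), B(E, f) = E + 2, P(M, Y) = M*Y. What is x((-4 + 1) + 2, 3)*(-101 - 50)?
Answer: -302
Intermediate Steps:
B(E, f) = 2 + E
x(b, R) = 2 + R**2 + 3*R*b (x(b, R) = (3*b)*R + (2 + R*R) = 3*R*b + (2 + R**2) = 2 + R**2 + 3*R*b)
x((-4 + 1) + 2, 3)*(-101 - 50) = (2 + 3**2 + 3*3*((-4 + 1) + 2))*(-101 - 50) = (2 + 9 + 3*3*(-3 + 2))*(-151) = (2 + 9 + 3*3*(-1))*(-151) = (2 + 9 - 9)*(-151) = 2*(-151) = -302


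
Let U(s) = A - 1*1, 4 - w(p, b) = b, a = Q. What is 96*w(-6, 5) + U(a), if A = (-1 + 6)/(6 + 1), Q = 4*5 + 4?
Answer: -674/7 ≈ -96.286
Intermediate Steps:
Q = 24 (Q = 20 + 4 = 24)
A = 5/7 ≈ 0.71429
a = 24
w(p, b) = 4 - b
U(s) = -2/7 (U(s) = 5/7 - 1*1 = 5/7 - 1 = -2/7)
96*w(-6, 5) + U(a) = 96*(4 - 1*5) - 2/7 = 96*(4 - 5) - 2/7 = 96*(-1) - 2/7 = -96 - 2/7 = -674/7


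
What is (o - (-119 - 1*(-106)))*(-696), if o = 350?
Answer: -252648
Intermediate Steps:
(o - (-119 - 1*(-106)))*(-696) = (350 - (-119 - 1*(-106)))*(-696) = (350 - (-119 + 106))*(-696) = (350 - 1*(-13))*(-696) = (350 + 13)*(-696) = 363*(-696) = -252648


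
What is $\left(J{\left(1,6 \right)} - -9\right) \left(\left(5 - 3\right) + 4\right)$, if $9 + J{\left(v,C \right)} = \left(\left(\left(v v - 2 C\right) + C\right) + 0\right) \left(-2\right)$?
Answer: $60$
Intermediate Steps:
$J{\left(v,C \right)} = -9 - 2 v^{2} + 2 C$ ($J{\left(v,C \right)} = -9 + \left(\left(\left(v v - 2 C\right) + C\right) + 0\right) \left(-2\right) = -9 + \left(\left(\left(v^{2} - 2 C\right) + C\right) + 0\right) \left(-2\right) = -9 + \left(\left(v^{2} - C\right) + 0\right) \left(-2\right) = -9 + \left(v^{2} - C\right) \left(-2\right) = -9 + \left(- 2 v^{2} + 2 C\right) = -9 - 2 v^{2} + 2 C$)
$\left(J{\left(1,6 \right)} - -9\right) \left(\left(5 - 3\right) + 4\right) = \left(\left(-9 - 2 \cdot 1^{2} + 2 \cdot 6\right) - -9\right) \left(\left(5 - 3\right) + 4\right) = \left(\left(-9 - 2 + 12\right) + \left(12 - 3\right)\right) \left(2 + 4\right) = \left(\left(-9 - 2 + 12\right) + 9\right) 6 = \left(1 + 9\right) 6 = 10 \cdot 6 = 60$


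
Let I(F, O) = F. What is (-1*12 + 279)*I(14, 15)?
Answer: 3738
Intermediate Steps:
(-1*12 + 279)*I(14, 15) = (-1*12 + 279)*14 = (-12 + 279)*14 = 267*14 = 3738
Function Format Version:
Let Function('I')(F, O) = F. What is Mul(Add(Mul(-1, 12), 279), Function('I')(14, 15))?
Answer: 3738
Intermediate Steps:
Mul(Add(Mul(-1, 12), 279), Function('I')(14, 15)) = Mul(Add(Mul(-1, 12), 279), 14) = Mul(Add(-12, 279), 14) = Mul(267, 14) = 3738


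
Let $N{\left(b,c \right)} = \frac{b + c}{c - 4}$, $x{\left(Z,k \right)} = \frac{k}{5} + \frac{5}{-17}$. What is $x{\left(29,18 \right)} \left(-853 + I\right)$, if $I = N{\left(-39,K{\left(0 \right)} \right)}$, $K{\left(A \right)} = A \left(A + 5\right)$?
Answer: $- \frac{947813}{340} \approx -2787.7$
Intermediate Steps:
$x{\left(Z,k \right)} = - \frac{5}{17} + \frac{k}{5}$ ($x{\left(Z,k \right)} = k \frac{1}{5} + 5 \left(- \frac{1}{17}\right) = \frac{k}{5} - \frac{5}{17} = - \frac{5}{17} + \frac{k}{5}$)
$K{\left(A \right)} = A \left(5 + A\right)$
$N{\left(b,c \right)} = \frac{b + c}{-4 + c}$
$I = \frac{39}{4}$ ($I = \frac{-39 + 0 \left(5 + 0\right)}{-4 + 0 \left(5 + 0\right)} = \frac{-39 + 0 \cdot 5}{-4 + 0 \cdot 5} = \frac{-39 + 0}{-4 + 0} = \frac{1}{-4} \left(-39\right) = \left(- \frac{1}{4}\right) \left(-39\right) = \frac{39}{4} \approx 9.75$)
$x{\left(29,18 \right)} \left(-853 + I\right) = \left(- \frac{5}{17} + \frac{1}{5} \cdot 18\right) \left(-853 + \frac{39}{4}\right) = \left(- \frac{5}{17} + \frac{18}{5}\right) \left(- \frac{3373}{4}\right) = \frac{281}{85} \left(- \frac{3373}{4}\right) = - \frac{947813}{340}$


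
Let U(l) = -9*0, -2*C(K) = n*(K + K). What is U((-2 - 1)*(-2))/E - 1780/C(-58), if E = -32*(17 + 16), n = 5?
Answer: -178/29 ≈ -6.1379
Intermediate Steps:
C(K) = -5*K (C(K) = -5*(K + K)/2 = -5*2*K/2 = -5*K)
U(l) = 0
E = -1056 (E = -32*33 = -1056)
U((-2 - 1)*(-2))/E - 1780/C(-58) = 0/(-1056) - 1780/((-5*(-58))) = 0*(-1/1056) - 1780/290 = 0 - 1780*1/290 = 0 - 178/29 = -178/29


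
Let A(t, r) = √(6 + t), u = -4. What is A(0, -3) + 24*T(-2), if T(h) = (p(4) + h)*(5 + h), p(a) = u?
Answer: -432 + √6 ≈ -429.55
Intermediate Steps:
p(a) = -4
T(h) = (-4 + h)*(5 + h)
A(0, -3) + 24*T(-2) = √(6 + 0) + 24*(-20 - 2 + (-2)²) = √6 + 24*(-20 - 2 + 4) = √6 + 24*(-18) = √6 - 432 = -432 + √6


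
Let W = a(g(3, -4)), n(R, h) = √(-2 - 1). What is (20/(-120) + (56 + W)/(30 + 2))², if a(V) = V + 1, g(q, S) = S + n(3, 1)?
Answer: 10211/4608 + 143*I*√3/1536 ≈ 2.2159 + 0.16125*I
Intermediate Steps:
n(R, h) = I*√3 (n(R, h) = √(-3) = I*√3)
g(q, S) = S + I*√3
a(V) = 1 + V
W = -3 + I*√3 (W = 1 + (-4 + I*√3) = -3 + I*√3 ≈ -3.0 + 1.732*I)
(20/(-120) + (56 + W)/(30 + 2))² = (20/(-120) + (56 + (-3 + I*√3))/(30 + 2))² = (20*(-1/120) + (53 + I*√3)/32)² = (-⅙ + (53 + I*√3)*(1/32))² = (-⅙ + (53/32 + I*√3/32))² = (143/96 + I*√3/32)²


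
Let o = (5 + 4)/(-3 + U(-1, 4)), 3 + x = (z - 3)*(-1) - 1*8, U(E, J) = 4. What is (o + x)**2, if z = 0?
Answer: 1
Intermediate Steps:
x = -8 (x = -3 + ((0 - 3)*(-1) - 1*8) = -3 + (-3*(-1) - 8) = -3 + (3 - 8) = -3 - 5 = -8)
o = 9 (o = (5 + 4)/(-3 + 4) = 9/1 = 9*1 = 9)
(o + x)**2 = (9 - 8)**2 = 1**2 = 1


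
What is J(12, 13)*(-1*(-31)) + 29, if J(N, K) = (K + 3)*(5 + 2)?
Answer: 3501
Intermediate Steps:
J(N, K) = 21 + 7*K (J(N, K) = (3 + K)*7 = 21 + 7*K)
J(12, 13)*(-1*(-31)) + 29 = (21 + 7*13)*(-1*(-31)) + 29 = (21 + 91)*31 + 29 = 112*31 + 29 = 3472 + 29 = 3501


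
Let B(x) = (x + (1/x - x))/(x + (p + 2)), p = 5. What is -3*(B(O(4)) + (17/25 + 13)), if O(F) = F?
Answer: -45219/1100 ≈ -41.108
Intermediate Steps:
B(x) = 1/(x*(7 + x)) (B(x) = (x + (1/x - x))/(x + (5 + 2)) = 1/(x*(x + 7)) = 1/(x*(7 + x)))
-3*(B(O(4)) + (17/25 + 13)) = -3*(1/(4*(7 + 4)) + (17/25 + 13)) = -3*((1/4)/11 + (17*(1/25) + 13)) = -3*((1/4)*(1/11) + (17/25 + 13)) = -3*(1/44 + 342/25) = -3*15073/1100 = -45219/1100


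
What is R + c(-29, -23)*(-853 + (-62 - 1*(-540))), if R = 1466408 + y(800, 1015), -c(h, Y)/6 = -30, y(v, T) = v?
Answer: 1399708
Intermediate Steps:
c(h, Y) = 180 (c(h, Y) = -6*(-30) = 180)
R = 1467208 (R = 1466408 + 800 = 1467208)
R + c(-29, -23)*(-853 + (-62 - 1*(-540))) = 1467208 + 180*(-853 + (-62 - 1*(-540))) = 1467208 + 180*(-853 + (-62 + 540)) = 1467208 + 180*(-853 + 478) = 1467208 + 180*(-375) = 1467208 - 67500 = 1399708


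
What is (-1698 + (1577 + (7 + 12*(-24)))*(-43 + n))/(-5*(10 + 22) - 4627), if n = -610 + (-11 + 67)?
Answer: 775410/4787 ≈ 161.98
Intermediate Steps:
n = -554 (n = -610 + 56 = -554)
(-1698 + (1577 + (7 + 12*(-24)))*(-43 + n))/(-5*(10 + 22) - 4627) = (-1698 + (1577 + (7 + 12*(-24)))*(-43 - 554))/(-5*(10 + 22) - 4627) = (-1698 + (1577 + (7 - 288))*(-597))/(-5*32 - 4627) = (-1698 + (1577 - 281)*(-597))/(-160 - 4627) = (-1698 + 1296*(-597))/(-4787) = (-1698 - 773712)*(-1/4787) = -775410*(-1/4787) = 775410/4787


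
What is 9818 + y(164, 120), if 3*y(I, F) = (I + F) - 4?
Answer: 29734/3 ≈ 9911.3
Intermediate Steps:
y(I, F) = -4/3 + F/3 + I/3 (y(I, F) = ((I + F) - 4)/3 = ((F + I) - 4)/3 = (-4 + F + I)/3 = -4/3 + F/3 + I/3)
9818 + y(164, 120) = 9818 + (-4/3 + (⅓)*120 + (⅓)*164) = 9818 + (-4/3 + 40 + 164/3) = 9818 + 280/3 = 29734/3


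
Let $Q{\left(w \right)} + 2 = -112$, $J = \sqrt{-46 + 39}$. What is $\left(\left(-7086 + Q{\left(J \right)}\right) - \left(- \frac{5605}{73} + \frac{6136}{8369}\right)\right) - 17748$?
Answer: $- \frac{15195195959}{610937} \approx -24872.0$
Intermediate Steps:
$J = i \sqrt{7}$ ($J = \sqrt{-7} = i \sqrt{7} \approx 2.6458 i$)
$Q{\left(w \right)} = -114$ ($Q{\left(w \right)} = -2 - 112 = -114$)
$\left(\left(-7086 + Q{\left(J \right)}\right) - \left(- \frac{5605}{73} + \frac{6136}{8369}\right)\right) - 17748 = \left(\left(-7086 - 114\right) - \left(- \frac{5605}{73} + \frac{6136}{8369}\right)\right) - 17748 = \left(-7200 - - \frac{46460317}{610937}\right) - 17748 = \left(-7200 + \left(\frac{5605}{73} - \frac{6136}{8369}\right)\right) - 17748 = \left(-7200 + \frac{46460317}{610937}\right) - 17748 = - \frac{4352286083}{610937} - 17748 = - \frac{15195195959}{610937}$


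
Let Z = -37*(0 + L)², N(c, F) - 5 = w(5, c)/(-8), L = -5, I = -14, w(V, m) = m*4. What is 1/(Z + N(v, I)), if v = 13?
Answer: -2/1853 ≈ -0.0010793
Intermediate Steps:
w(V, m) = 4*m
N(c, F) = 5 - c/2 (N(c, F) = 5 + (4*c)/(-8) = 5 + (4*c)*(-⅛) = 5 - c/2)
Z = -925 (Z = -37*(0 - 5)² = -37*(-5)² = -37*25 = -925)
1/(Z + N(v, I)) = 1/(-925 + (5 - ½*13)) = 1/(-925 + (5 - 13/2)) = 1/(-925 - 3/2) = 1/(-1853/2) = -2/1853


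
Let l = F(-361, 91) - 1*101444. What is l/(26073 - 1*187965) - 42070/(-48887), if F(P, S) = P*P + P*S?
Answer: 3502536689/3957207102 ≈ 0.88510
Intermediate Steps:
F(P, S) = P² + P*S
l = -3974 (l = -361*(-361 + 91) - 1*101444 = -361*(-270) - 101444 = 97470 - 101444 = -3974)
l/(26073 - 1*187965) - 42070/(-48887) = -3974/(26073 - 1*187965) - 42070/(-48887) = -3974/(26073 - 187965) - 42070*(-1/48887) = -3974/(-161892) + 42070/48887 = -3974*(-1/161892) + 42070/48887 = 1987/80946 + 42070/48887 = 3502536689/3957207102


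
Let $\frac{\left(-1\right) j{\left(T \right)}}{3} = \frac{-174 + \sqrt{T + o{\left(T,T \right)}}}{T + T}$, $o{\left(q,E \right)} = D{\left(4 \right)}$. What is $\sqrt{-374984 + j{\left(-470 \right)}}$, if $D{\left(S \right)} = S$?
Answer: $\frac{\sqrt{-82834088270 + 705 i \sqrt{466}}}{470} \approx 5.6254 \cdot 10^{-5} + 612.36 i$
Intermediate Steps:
$o{\left(q,E \right)} = 4$
$j{\left(T \right)} = - \frac{3 \left(-174 + \sqrt{4 + T}\right)}{2 T}$ ($j{\left(T \right)} = - 3 \frac{-174 + \sqrt{T + 4}}{T + T} = - 3 \frac{-174 + \sqrt{4 + T}}{2 T} = - \frac{3 \left(-174 + \sqrt{4 + T}\right)}{2 T}$)
$\sqrt{-374984 + j{\left(-470 \right)}} = \sqrt{-374984 + \frac{3 \left(174 - \sqrt{4 - 470}\right)}{2 \left(-470\right)}} = \sqrt{-374984 + \frac{3}{2} \left(- \frac{1}{470}\right) \left(174 - \sqrt{-466}\right)} = \sqrt{-374984 + \frac{3}{2} \left(- \frac{1}{470}\right) \left(174 - i \sqrt{466}\right)} = \sqrt{-374984 - \left(\frac{261}{470} - \frac{3 i \sqrt{466}}{940}\right)} = \sqrt{- \frac{176242741}{470} + \frac{3 i \sqrt{466}}{940}}$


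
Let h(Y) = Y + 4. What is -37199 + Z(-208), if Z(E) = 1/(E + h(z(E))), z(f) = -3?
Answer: -7700194/207 ≈ -37199.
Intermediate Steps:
h(Y) = 4 + Y
Z(E) = 1/(1 + E) (Z(E) = 1/(E + (4 - 3)) = 1/(E + 1) = 1/(1 + E))
-37199 + Z(-208) = -37199 + 1/(1 - 208) = -37199 + 1/(-207) = -37199 - 1/207 = -7700194/207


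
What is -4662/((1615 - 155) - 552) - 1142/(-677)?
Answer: -1059619/307358 ≈ -3.4475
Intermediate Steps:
-4662/((1615 - 155) - 552) - 1142/(-677) = -4662/(1460 - 552) - 1142*(-1/677) = -4662/908 + 1142/677 = -4662*1/908 + 1142/677 = -2331/454 + 1142/677 = -1059619/307358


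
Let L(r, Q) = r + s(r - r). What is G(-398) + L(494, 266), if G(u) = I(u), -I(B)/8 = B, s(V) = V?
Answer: 3678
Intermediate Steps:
I(B) = -8*B
L(r, Q) = r (L(r, Q) = r + (r - r) = r + 0 = r)
G(u) = -8*u
G(-398) + L(494, 266) = -8*(-398) + 494 = 3184 + 494 = 3678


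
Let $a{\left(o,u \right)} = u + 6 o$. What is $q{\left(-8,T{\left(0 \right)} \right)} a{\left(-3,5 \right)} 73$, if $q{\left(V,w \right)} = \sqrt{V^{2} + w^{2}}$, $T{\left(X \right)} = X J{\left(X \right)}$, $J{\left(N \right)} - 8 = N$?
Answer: $-7592$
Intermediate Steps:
$J{\left(N \right)} = 8 + N$
$T{\left(X \right)} = X \left(8 + X\right)$
$q{\left(-8,T{\left(0 \right)} \right)} a{\left(-3,5 \right)} 73 = \sqrt{\left(-8\right)^{2} + \left(0 \left(8 + 0\right)\right)^{2}} \left(5 + 6 \left(-3\right)\right) 73 = \sqrt{64 + \left(0 \cdot 8\right)^{2}} \left(5 - 18\right) 73 = \sqrt{64 + 0^{2}} \left(-13\right) 73 = \sqrt{64 + 0} \left(-13\right) 73 = \sqrt{64} \left(-13\right) 73 = 8 \left(-13\right) 73 = \left(-104\right) 73 = -7592$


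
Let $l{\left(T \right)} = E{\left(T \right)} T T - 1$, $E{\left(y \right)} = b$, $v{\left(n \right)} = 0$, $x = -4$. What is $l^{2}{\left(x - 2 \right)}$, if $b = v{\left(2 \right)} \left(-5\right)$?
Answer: $1$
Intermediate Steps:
$b = 0$ ($b = 0 \left(-5\right) = 0$)
$E{\left(y \right)} = 0$
$l{\left(T \right)} = -1$ ($l{\left(T \right)} = 0 T T - 1 = 0 T^{2} - 1 = 0 - 1 = -1$)
$l^{2}{\left(x - 2 \right)} = \left(-1\right)^{2} = 1$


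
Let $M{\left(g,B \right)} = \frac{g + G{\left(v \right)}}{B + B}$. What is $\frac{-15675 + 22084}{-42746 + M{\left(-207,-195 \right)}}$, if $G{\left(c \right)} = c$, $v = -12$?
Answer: $- \frac{833170}{5556907} \approx -0.14993$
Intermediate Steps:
$M{\left(g,B \right)} = \frac{-12 + g}{2 B}$ ($M{\left(g,B \right)} = \frac{g - 12}{B + B} = \frac{-12 + g}{2 B}$)
$\frac{-15675 + 22084}{-42746 + M{\left(-207,-195 \right)}} = \frac{-15675 + 22084}{-42746 + \frac{-12 - 207}{2 \left(-195\right)}} = \frac{6409}{-42746 + \frac{1}{2} \left(- \frac{1}{195}\right) \left(-219\right)} = \frac{6409}{-42746 + \frac{73}{130}} = \frac{6409}{- \frac{5556907}{130}} = 6409 \left(- \frac{130}{5556907}\right) = - \frac{833170}{5556907}$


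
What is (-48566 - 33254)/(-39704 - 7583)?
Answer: 81820/47287 ≈ 1.7303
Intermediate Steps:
(-48566 - 33254)/(-39704 - 7583) = -81820/(-47287) = -81820*(-1/47287) = 81820/47287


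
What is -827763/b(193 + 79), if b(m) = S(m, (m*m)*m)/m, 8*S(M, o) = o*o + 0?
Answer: -827763/186103496704 ≈ -4.4479e-6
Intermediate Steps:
S(M, o) = o²/8 (S(M, o) = (o*o + 0)/8 = (o² + 0)/8 = o²/8)
b(m) = m⁵/8 (b(m) = (((m*m)*m)²/8)/m = ((m²*m)²/8)/m = ((m³)²/8)/m = (m⁶/8)/m = m⁵/8)
-827763/b(193 + 79) = -827763*8/(193 + 79)⁵ = -827763/((⅛)*272⁵) = -827763/((⅛)*1488827973632) = -827763/186103496704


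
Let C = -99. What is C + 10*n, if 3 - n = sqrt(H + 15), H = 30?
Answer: -69 - 30*sqrt(5) ≈ -136.08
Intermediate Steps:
n = 3 - 3*sqrt(5) (n = 3 - sqrt(30 + 15) = 3 - sqrt(45) = 3 - 3*sqrt(5) ≈ -3.7082)
C + 10*n = -99 + 10*(3 - 3*sqrt(5)) = -99 + (30 - 30*sqrt(5)) = -69 - 30*sqrt(5)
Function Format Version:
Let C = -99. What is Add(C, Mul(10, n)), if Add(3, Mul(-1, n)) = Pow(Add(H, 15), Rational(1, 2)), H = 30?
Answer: Add(-69, Mul(-30, Pow(5, Rational(1, 2)))) ≈ -136.08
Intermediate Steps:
n = Add(3, Mul(-3, Pow(5, Rational(1, 2)))) (n = Add(3, Mul(-1, Pow(Add(30, 15), Rational(1, 2)))) = Add(3, Mul(-1, Pow(45, Rational(1, 2)))) = Add(3, Mul(-1, Mul(3, Pow(5, Rational(1, 2))))) = Add(3, Mul(-3, Pow(5, Rational(1, 2)))) ≈ -3.7082)
Add(C, Mul(10, n)) = Add(-99, Mul(10, Add(3, Mul(-3, Pow(5, Rational(1, 2)))))) = Add(-99, Add(30, Mul(-30, Pow(5, Rational(1, 2))))) = Add(-69, Mul(-30, Pow(5, Rational(1, 2))))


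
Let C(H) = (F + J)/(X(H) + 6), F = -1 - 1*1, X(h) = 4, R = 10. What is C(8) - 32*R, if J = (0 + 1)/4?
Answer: -12807/40 ≈ -320.17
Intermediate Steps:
F = -2 (F = -1 - 1 = -2)
J = ¼ (J = 1*(¼) = ¼ ≈ 0.25000)
C(H) = -7/40 (C(H) = (-2 + ¼)/(4 + 6) = -7/4/10 = -7/4*⅒ = -7/40)
C(8) - 32*R = -7/40 - 32*10 = -7/40 - 320 = -12807/40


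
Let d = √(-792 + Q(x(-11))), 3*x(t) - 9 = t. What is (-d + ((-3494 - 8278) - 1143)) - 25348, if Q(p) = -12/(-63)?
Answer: -38263 - 2*I*√87297/21 ≈ -38263.0 - 28.139*I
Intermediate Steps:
x(t) = 3 + t/3
Q(p) = 4/21 (Q(p) = -12*(-1/63) = 4/21)
d = 2*I*√87297/21 (d = √(-792 + 4/21) = √(-16628/21) = 2*I*√87297/21 ≈ 28.139*I)
(-d + ((-3494 - 8278) - 1143)) - 25348 = (-2*I*√87297/21 + ((-3494 - 8278) - 1143)) - 25348 = (-2*I*√87297/21 + (-11772 - 1143)) - 25348 = (-2*I*√87297/21 - 12915) - 25348 = (-12915 - 2*I*√87297/21) - 25348 = -38263 - 2*I*√87297/21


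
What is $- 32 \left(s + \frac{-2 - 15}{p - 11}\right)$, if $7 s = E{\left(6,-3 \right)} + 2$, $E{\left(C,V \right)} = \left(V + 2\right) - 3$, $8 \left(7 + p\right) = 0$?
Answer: $- \frac{1328}{63} \approx -21.079$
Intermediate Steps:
$p = -7$ ($p = -7 + \frac{1}{8} \cdot 0 = -7 + 0 = -7$)
$E{\left(C,V \right)} = -1 + V$ ($E{\left(C,V \right)} = \left(2 + V\right) - 3 = -1 + V$)
$s = - \frac{2}{7}$ ($s = \frac{\left(-1 - 3\right) + 2}{7} = \frac{-4 + 2}{7} = \frac{1}{7} \left(-2\right) = - \frac{2}{7} \approx -0.28571$)
$- 32 \left(s + \frac{-2 - 15}{p - 11}\right) = - 32 \left(- \frac{2}{7} + \frac{-2 - 15}{-7 - 11}\right) = - 32 \left(- \frac{2}{7} - \frac{17}{-18}\right) = - 32 \left(- \frac{2}{7} - - \frac{17}{18}\right) = - 32 \left(- \frac{2}{7} + \frac{17}{18}\right) = \left(-32\right) \frac{83}{126} = - \frac{1328}{63}$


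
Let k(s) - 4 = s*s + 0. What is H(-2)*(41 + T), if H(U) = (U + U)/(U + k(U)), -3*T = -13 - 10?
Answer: -292/9 ≈ -32.444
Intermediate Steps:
T = 23/3 (T = -(-13 - 10)/3 = -1/3*(-23) = 23/3 ≈ 7.6667)
k(s) = 4 + s**2 (k(s) = 4 + (s*s + 0) = 4 + (s**2 + 0) = 4 + s**2)
H(U) = 2*U/(4 + U + U**2) (H(U) = (U + U)/(U + (4 + U**2)) = (2*U)/(4 + U + U**2) = 2*U/(4 + U + U**2))
H(-2)*(41 + T) = (2*(-2)/(4 - 2 + (-2)**2))*(41 + 23/3) = (2*(-2)/(4 - 2 + 4))*(146/3) = (2*(-2)/6)*(146/3) = (2*(-2)*(1/6))*(146/3) = -2/3*146/3 = -292/9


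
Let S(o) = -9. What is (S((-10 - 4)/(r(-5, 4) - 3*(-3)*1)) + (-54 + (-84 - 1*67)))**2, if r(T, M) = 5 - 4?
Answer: 45796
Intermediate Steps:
r(T, M) = 1
(S((-10 - 4)/(r(-5, 4) - 3*(-3)*1)) + (-54 + (-84 - 1*67)))**2 = (-9 + (-54 + (-84 - 1*67)))**2 = (-9 + (-54 + (-84 - 67)))**2 = (-9 + (-54 - 151))**2 = (-9 - 205)**2 = (-214)**2 = 45796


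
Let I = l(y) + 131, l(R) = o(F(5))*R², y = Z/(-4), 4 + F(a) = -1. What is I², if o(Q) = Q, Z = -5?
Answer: 3884841/256 ≈ 15175.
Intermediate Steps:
F(a) = -5 (F(a) = -4 - 1 = -5)
y = 5/4 (y = -5/(-4) = -5*(-¼) = 5/4 ≈ 1.2500)
l(R) = -5*R²
I = 1971/16 (I = -5*(5/4)² + 131 = -5*25/16 + 131 = -125/16 + 131 = 1971/16 ≈ 123.19)
I² = (1971/16)² = 3884841/256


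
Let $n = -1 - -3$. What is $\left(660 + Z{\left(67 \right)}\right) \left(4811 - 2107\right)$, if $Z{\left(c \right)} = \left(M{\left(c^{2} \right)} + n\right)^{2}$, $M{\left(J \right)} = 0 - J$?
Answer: $54441873616$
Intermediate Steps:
$M{\left(J \right)} = - J$
$n = 2$ ($n = -1 + 3 = 2$)
$Z{\left(c \right)} = \left(2 - c^{2}\right)^{2}$ ($Z{\left(c \right)} = \left(- c^{2} + 2\right)^{2} = \left(2 - c^{2}\right)^{2}$)
$\left(660 + Z{\left(67 \right)}\right) \left(4811 - 2107\right) = \left(660 + \left(-2 + 67^{2}\right)^{2}\right) \left(4811 - 2107\right) = \left(660 + \left(-2 + 4489\right)^{2}\right) 2704 = \left(660 + 4487^{2}\right) 2704 = \left(660 + 20133169\right) 2704 = 20133829 \cdot 2704 = 54441873616$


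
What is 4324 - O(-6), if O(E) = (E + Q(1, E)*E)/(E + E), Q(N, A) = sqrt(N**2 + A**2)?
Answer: 8647/2 - sqrt(37)/2 ≈ 4320.5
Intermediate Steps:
Q(N, A) = sqrt(A**2 + N**2)
O(E) = (E + E*sqrt(1 + E**2))/(2*E) (O(E) = (E + sqrt(E**2 + 1**2)*E)/(E + E) = (E + sqrt(E**2 + 1)*E)/((2*E)) = (E + sqrt(1 + E**2)*E)*(1/(2*E)) = (E + E*sqrt(1 + E**2))*(1/(2*E)) = (E + E*sqrt(1 + E**2))/(2*E))
4324 - O(-6) = 4324 - (1/2 + sqrt(1 + (-6)**2)/2) = 4324 - (1/2 + sqrt(1 + 36)/2) = 4324 - (1/2 + sqrt(37)/2) = 4324 + (-1/2 - sqrt(37)/2) = 8647/2 - sqrt(37)/2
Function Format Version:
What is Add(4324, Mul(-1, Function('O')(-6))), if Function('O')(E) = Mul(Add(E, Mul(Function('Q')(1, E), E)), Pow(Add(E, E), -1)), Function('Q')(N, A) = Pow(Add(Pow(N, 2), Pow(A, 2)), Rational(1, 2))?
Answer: Add(Rational(8647, 2), Mul(Rational(-1, 2), Pow(37, Rational(1, 2)))) ≈ 4320.5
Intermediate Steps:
Function('Q')(N, A) = Pow(Add(Pow(A, 2), Pow(N, 2)), Rational(1, 2))
Function('O')(E) = Mul(Rational(1, 2), Pow(E, -1), Add(E, Mul(E, Pow(Add(1, Pow(E, 2)), Rational(1, 2))))) (Function('O')(E) = Mul(Add(E, Mul(Pow(Add(Pow(E, 2), Pow(1, 2)), Rational(1, 2)), E)), Pow(Add(E, E), -1)) = Mul(Add(E, Mul(Pow(Add(Pow(E, 2), 1), Rational(1, 2)), E)), Pow(Mul(2, E), -1)) = Mul(Add(E, Mul(Pow(Add(1, Pow(E, 2)), Rational(1, 2)), E)), Mul(Rational(1, 2), Pow(E, -1))) = Mul(Add(E, Mul(E, Pow(Add(1, Pow(E, 2)), Rational(1, 2)))), Mul(Rational(1, 2), Pow(E, -1))) = Mul(Rational(1, 2), Pow(E, -1), Add(E, Mul(E, Pow(Add(1, Pow(E, 2)), Rational(1, 2))))))
Add(4324, Mul(-1, Function('O')(-6))) = Add(4324, Mul(-1, Add(Rational(1, 2), Mul(Rational(1, 2), Pow(Add(1, Pow(-6, 2)), Rational(1, 2)))))) = Add(4324, Mul(-1, Add(Rational(1, 2), Mul(Rational(1, 2), Pow(Add(1, 36), Rational(1, 2)))))) = Add(4324, Mul(-1, Add(Rational(1, 2), Mul(Rational(1, 2), Pow(37, Rational(1, 2)))))) = Add(4324, Add(Rational(-1, 2), Mul(Rational(-1, 2), Pow(37, Rational(1, 2))))) = Add(Rational(8647, 2), Mul(Rational(-1, 2), Pow(37, Rational(1, 2))))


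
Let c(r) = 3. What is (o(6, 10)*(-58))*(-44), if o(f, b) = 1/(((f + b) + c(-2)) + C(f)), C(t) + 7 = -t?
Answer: 1276/3 ≈ 425.33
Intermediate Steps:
C(t) = -7 - t
o(f, b) = 1/(-4 + b) (o(f, b) = 1/(((f + b) + 3) + (-7 - f)) = 1/(((b + f) + 3) + (-7 - f)) = 1/((3 + b + f) + (-7 - f)) = 1/(-4 + b))
(o(6, 10)*(-58))*(-44) = (-58/(-4 + 10))*(-44) = (-58/6)*(-44) = ((1/6)*(-58))*(-44) = -29/3*(-44) = 1276/3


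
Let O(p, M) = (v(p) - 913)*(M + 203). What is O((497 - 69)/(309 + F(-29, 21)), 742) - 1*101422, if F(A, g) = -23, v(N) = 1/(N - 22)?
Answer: -2827190059/2932 ≈ -9.6425e+5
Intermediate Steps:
v(N) = 1/(-22 + N)
O(p, M) = (-913 + 1/(-22 + p))*(203 + M) (O(p, M) = (1/(-22 + p) - 913)*(M + 203) = (-913 + 1/(-22 + p))*(203 + M))
O((497 - 69)/(309 + F(-29, 21)), 742) - 1*101422 = (203 + 742 - 913*(-22 + (497 - 69)/(309 - 23))*(203 + 742))/(-22 + (497 - 69)/(309 - 23)) - 1*101422 = (203 + 742 - 913*(-22 + 428/286)*945)/(-22 + 428/286) - 101422 = (203 + 742 - 913*(-22 + 428*(1/286))*945)/(-22 + 428*(1/286)) - 101422 = (203 + 742 - 913*(-22 + 214/143)*945)/(-22 + 214/143) - 101422 = (203 + 742 - 913*(-2932/143)*945)/(-2932/143) - 101422 = -143*(203 + 742 + 229971420/13)/2932 - 101422 = -143/2932*229983705/13 - 101422 = -2529820755/2932 - 101422 = -2827190059/2932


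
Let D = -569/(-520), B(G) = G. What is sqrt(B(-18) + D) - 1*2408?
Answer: -2408 + I*sqrt(1142830)/260 ≈ -2408.0 + 4.1117*I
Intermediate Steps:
D = 569/520 (D = -569*(-1/520) = 569/520 ≈ 1.0942)
sqrt(B(-18) + D) - 1*2408 = sqrt(-18 + 569/520) - 1*2408 = sqrt(-8791/520) - 2408 = I*sqrt(1142830)/260 - 2408 = -2408 + I*sqrt(1142830)/260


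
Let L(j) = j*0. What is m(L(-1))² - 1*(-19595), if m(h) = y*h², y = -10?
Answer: 19595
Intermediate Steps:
L(j) = 0
m(h) = -10*h²
m(L(-1))² - 1*(-19595) = (-10*0²)² - 1*(-19595) = (-10*0)² + 19595 = 0² + 19595 = 0 + 19595 = 19595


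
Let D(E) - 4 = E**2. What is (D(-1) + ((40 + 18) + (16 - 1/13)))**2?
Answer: 1052676/169 ≈ 6228.9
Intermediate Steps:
D(E) = 4 + E**2
(D(-1) + ((40 + 18) + (16 - 1/13)))**2 = ((4 + (-1)**2) + ((40 + 18) + (16 - 1/13)))**2 = ((4 + 1) + (58 + (16 - 1*1/13)))**2 = (5 + (58 + (16 - 1/13)))**2 = (5 + (58 + 207/13))**2 = (5 + 961/13)**2 = (1026/13)**2 = 1052676/169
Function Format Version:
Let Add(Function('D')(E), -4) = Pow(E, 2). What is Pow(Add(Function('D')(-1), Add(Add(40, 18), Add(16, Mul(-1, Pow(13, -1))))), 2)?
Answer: Rational(1052676, 169) ≈ 6228.9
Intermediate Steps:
Function('D')(E) = Add(4, Pow(E, 2))
Pow(Add(Function('D')(-1), Add(Add(40, 18), Add(16, Mul(-1, Pow(13, -1))))), 2) = Pow(Add(Add(4, Pow(-1, 2)), Add(Add(40, 18), Add(16, Mul(-1, Pow(13, -1))))), 2) = Pow(Add(Add(4, 1), Add(58, Add(16, Mul(-1, Rational(1, 13))))), 2) = Pow(Add(5, Add(58, Add(16, Rational(-1, 13)))), 2) = Pow(Add(5, Add(58, Rational(207, 13))), 2) = Pow(Add(5, Rational(961, 13)), 2) = Pow(Rational(1026, 13), 2) = Rational(1052676, 169)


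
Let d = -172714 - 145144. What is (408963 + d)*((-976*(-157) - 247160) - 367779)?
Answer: -42063816235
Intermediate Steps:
d = -317858
(408963 + d)*((-976*(-157) - 247160) - 367779) = (408963 - 317858)*((-976*(-157) - 247160) - 367779) = 91105*((153232 - 247160) - 367779) = 91105*(-93928 - 367779) = 91105*(-461707) = -42063816235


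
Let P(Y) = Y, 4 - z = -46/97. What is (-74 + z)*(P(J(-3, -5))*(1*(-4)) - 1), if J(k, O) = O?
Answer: -128136/97 ≈ -1321.0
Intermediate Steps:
z = 434/97 (z = 4 - (-46)/97 = 4 - 1*(-46/97) = 4 + 46/97 = 434/97 ≈ 4.4742)
(-74 + z)*(P(J(-3, -5))*(1*(-4)) - 1) = (-74 + 434/97)*(-5*(-4) - 1) = -6744*(-5*(-4) - 1)/97 = -6744*(20 - 1)/97 = -6744/97*19 = -128136/97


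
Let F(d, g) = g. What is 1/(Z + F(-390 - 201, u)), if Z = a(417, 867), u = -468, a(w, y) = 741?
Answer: 1/273 ≈ 0.0036630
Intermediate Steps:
Z = 741
1/(Z + F(-390 - 201, u)) = 1/(741 - 468) = 1/273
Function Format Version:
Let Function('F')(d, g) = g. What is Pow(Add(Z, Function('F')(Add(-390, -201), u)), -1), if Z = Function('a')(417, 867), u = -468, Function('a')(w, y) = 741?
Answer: Rational(1, 273) ≈ 0.0036630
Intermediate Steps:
Z = 741
Pow(Add(Z, Function('F')(Add(-390, -201), u)), -1) = Pow(Add(741, -468), -1) = Pow(273, -1) = Rational(1, 273)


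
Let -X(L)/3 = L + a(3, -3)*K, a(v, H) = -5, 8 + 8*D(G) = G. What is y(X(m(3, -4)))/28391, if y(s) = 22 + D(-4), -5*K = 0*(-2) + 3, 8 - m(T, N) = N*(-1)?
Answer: 41/56782 ≈ 0.00072206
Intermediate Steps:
D(G) = -1 + G/8
m(T, N) = 8 + N (m(T, N) = 8 - N*(-1) = 8 - (-1)*N = 8 + N)
K = -3/5 (K = -(0*(-2) + 3)/5 = -(0 + 3)/5 = -1/5*3 = -3/5 ≈ -0.60000)
X(L) = -9 - 3*L (X(L) = -3*(L - 5*(-3/5)) = -3*(L + 3) = -3*(3 + L) = -9 - 3*L)
y(s) = 41/2 (y(s) = 22 + (-1 + (1/8)*(-4)) = 22 + (-1 - 1/2) = 22 - 3/2 = 41/2)
y(X(m(3, -4)))/28391 = (41/2)/28391 = (41/2)*(1/28391) = 41/56782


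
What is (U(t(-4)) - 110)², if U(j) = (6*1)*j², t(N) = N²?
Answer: 2033476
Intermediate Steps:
U(j) = 6*j²
(U(t(-4)) - 110)² = (6*((-4)²)² - 110)² = (6*16² - 110)² = (6*256 - 110)² = (1536 - 110)² = 1426² = 2033476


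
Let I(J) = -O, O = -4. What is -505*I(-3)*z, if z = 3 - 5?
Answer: 4040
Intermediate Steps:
z = -2
I(J) = 4 (I(J) = -1*(-4) = 4)
-505*I(-3)*z = -2020*(-2) = -505*(-8) = 4040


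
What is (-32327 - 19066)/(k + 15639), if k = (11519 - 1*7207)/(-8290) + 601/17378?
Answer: -3701930811330/1126470500767 ≈ -3.2863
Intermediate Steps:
k = -34975823/72031810 (k = (11519 - 7207)*(-1/8290) + 601*(1/17378) = 4312*(-1/8290) + 601/17378 = -2156/4145 + 601/17378 = -34975823/72031810 ≈ -0.48556)
(-32327 - 19066)/(k + 15639) = (-32327 - 19066)/(-34975823/72031810 + 15639) = -51393/1126470500767/72031810 = -51393*72031810/1126470500767 = -3701930811330/1126470500767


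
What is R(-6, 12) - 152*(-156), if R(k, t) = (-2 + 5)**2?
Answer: 23721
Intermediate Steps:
R(k, t) = 9 (R(k, t) = 3**2 = 9)
R(-6, 12) - 152*(-156) = 9 - 152*(-156) = 9 + 23712 = 23721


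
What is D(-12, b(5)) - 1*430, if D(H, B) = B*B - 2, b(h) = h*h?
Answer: 193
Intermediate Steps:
b(h) = h²
D(H, B) = -2 + B² (D(H, B) = B² - 2 = -2 + B²)
D(-12, b(5)) - 1*430 = (-2 + (5²)²) - 1*430 = (-2 + 25²) - 430 = (-2 + 625) - 430 = 623 - 430 = 193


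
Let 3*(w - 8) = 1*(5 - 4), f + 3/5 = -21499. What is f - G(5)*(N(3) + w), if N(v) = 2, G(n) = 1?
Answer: -322649/15 ≈ -21510.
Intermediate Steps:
f = -107498/5 (f = -⅗ - 21499 = -107498/5 ≈ -21500.)
w = 25/3 (w = 8 + (1*(5 - 4))/3 = 8 + (1*1)/3 = 8 + (⅓)*1 = 8 + ⅓ = 25/3 ≈ 8.3333)
f - G(5)*(N(3) + w) = -107498/5 - (2 + 25/3) = -107498/5 - 31/3 = -322649/15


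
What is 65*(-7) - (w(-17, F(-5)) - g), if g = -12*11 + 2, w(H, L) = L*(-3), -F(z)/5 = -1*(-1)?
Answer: -600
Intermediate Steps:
F(z) = -5 (F(z) = -(-5)*(-1) = -5*1 = -5)
w(H, L) = -3*L
g = -130 (g = -132 + 2 = -130)
65*(-7) - (w(-17, F(-5)) - g) = 65*(-7) - (-3*(-5) - 1*(-130)) = -455 - (15 + 130) = -455 - 1*145 = -455 - 145 = -600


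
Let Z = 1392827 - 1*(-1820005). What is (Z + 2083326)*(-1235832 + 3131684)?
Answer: 10040731736616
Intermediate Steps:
Z = 3212832 (Z = 1392827 + 1820005 = 3212832)
(Z + 2083326)*(-1235832 + 3131684) = (3212832 + 2083326)*(-1235832 + 3131684) = 5296158*1895852 = 10040731736616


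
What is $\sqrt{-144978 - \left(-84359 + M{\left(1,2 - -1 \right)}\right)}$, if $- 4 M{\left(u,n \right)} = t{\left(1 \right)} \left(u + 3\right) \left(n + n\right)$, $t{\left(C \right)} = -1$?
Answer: $25 i \sqrt{97} \approx 246.22 i$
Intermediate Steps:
$M{\left(u,n \right)} = \frac{n \left(3 + u\right)}{2}$ ($M{\left(u,n \right)} = - \frac{\left(-1\right) \left(u + 3\right) \left(n + n\right)}{4} = - \frac{\left(-1\right) \left(3 + u\right) 2 n}{4} = - \frac{\left(-1\right) 2 n \left(3 + u\right)}{4} = - \frac{\left(-2\right) n \left(3 + u\right)}{4} = \frac{n \left(3 + u\right)}{2}$)
$\sqrt{-144978 - \left(-84359 + M{\left(1,2 - -1 \right)}\right)} = \sqrt{-144978 + \left(354 \cdot 238 + \left(107 - \frac{\left(2 - -1\right) \left(3 + 1\right)}{2}\right)\right)} = \sqrt{-144978 + \left(84252 + \left(107 - \frac{1}{2} \left(2 + 1\right) 4\right)\right)} = \sqrt{-144978 + \left(84252 + \left(107 - \frac{1}{2} \cdot 3 \cdot 4\right)\right)} = \sqrt{-144978 + \left(84252 + \left(107 - 6\right)\right)} = \sqrt{-144978 + \left(84252 + 101\right)} = \sqrt{-144978 + 84353} = \sqrt{-60625} = 25 i \sqrt{97}$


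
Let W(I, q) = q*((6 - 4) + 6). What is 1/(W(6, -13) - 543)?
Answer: -1/647 ≈ -0.0015456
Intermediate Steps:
W(I, q) = 8*q (W(I, q) = q*(2 + 6) = q*8 = 8*q)
1/(W(6, -13) - 543) = 1/(8*(-13) - 543) = 1/(-104 - 543) = 1/(-647) = -1/647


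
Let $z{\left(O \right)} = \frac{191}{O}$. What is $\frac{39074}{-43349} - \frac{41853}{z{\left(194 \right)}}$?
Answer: $- \frac{351978888352}{8279659} \approx -42511.0$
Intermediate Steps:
$\frac{39074}{-43349} - \frac{41853}{z{\left(194 \right)}} = \frac{39074}{-43349} - \frac{41853}{191 \cdot \frac{1}{194}} = 39074 \left(- \frac{1}{43349}\right) - \frac{41853}{191 \cdot \frac{1}{194}} = - \frac{39074}{43349} - \frac{41853}{\frac{191}{194}} = - \frac{39074}{43349} - \frac{8119482}{191} = - \frac{351978888352}{8279659}$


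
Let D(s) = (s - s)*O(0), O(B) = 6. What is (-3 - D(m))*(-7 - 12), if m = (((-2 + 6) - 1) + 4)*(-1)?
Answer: 57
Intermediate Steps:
m = -7 (m = ((4 - 1) + 4)*(-1) = (3 + 4)*(-1) = 7*(-1) = -7)
D(s) = 0 (D(s) = (s - s)*6 = 0*6 = 0)
(-3 - D(m))*(-7 - 12) = (-3 - 1*0)*(-7 - 12) = (-3 + 0)*(-19) = -3*(-19) = 57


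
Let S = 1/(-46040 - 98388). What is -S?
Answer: 1/144428 ≈ 6.9239e-6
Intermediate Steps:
S = -1/144428 (S = 1/(-144428) = -1/144428 ≈ -6.9239e-6)
-S = -1*(-1/144428) = 1/144428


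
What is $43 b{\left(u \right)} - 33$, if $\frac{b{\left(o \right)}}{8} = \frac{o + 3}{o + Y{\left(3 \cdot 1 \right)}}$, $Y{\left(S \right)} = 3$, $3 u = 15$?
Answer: $311$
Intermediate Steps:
$u = 5$ ($u = \frac{1}{3} \cdot 15 = 5$)
$b{\left(o \right)} = 8$ ($b{\left(o \right)} = 8 \frac{o + 3}{o + 3} = 8 \frac{3 + o}{3 + o} = 8 \cdot 1 = 8$)
$43 b{\left(u \right)} - 33 = 43 \cdot 8 - 33 = 344 - 33 = 311$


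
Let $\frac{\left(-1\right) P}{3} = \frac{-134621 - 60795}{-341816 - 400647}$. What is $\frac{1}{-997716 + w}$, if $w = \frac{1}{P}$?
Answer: $- \frac{586248}{584909752031} \approx -1.0023 \cdot 10^{-6}$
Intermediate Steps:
$P = - \frac{586248}{742463}$ ($P = - 3 \frac{-134621 - 60795}{-341816 - 400647} = - 3 \left(- \frac{195416}{-742463}\right) = - 3 \left(\left(-195416\right) \left(- \frac{1}{742463}\right)\right) = \left(-3\right) \frac{195416}{742463} = - \frac{586248}{742463} \approx -0.7896$)
$w = - \frac{742463}{586248}$ ($w = \frac{1}{- \frac{586248}{742463}} = - \frac{742463}{586248} \approx -1.2665$)
$\frac{1}{-997716 + w} = \frac{1}{-997716 - \frac{742463}{586248}} = \frac{1}{- \frac{584909752031}{586248}} = - \frac{586248}{584909752031}$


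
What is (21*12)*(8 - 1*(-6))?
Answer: 3528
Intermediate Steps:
(21*12)*(8 - 1*(-6)) = 252*(8 + 6) = 252*14 = 3528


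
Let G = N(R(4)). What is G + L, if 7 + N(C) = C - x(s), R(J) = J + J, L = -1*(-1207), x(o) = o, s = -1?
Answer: 1209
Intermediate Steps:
L = 1207
R(J) = 2*J
N(C) = -6 + C (N(C) = -7 + (C - 1*(-1)) = -7 + (C + 1) = -7 + (1 + C) = -6 + C)
G = 2 (G = -6 + 2*4 = -6 + 8 = 2)
G + L = 2 + 1207 = 1209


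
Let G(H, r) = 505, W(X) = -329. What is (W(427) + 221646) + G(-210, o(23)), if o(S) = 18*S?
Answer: 221822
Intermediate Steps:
(W(427) + 221646) + G(-210, o(23)) = (-329 + 221646) + 505 = 221317 + 505 = 221822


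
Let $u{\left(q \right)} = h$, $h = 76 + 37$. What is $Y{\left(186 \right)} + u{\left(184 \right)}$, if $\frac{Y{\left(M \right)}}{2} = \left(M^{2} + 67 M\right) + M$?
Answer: $94601$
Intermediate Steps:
$h = 113$
$u{\left(q \right)} = 113$
$Y{\left(M \right)} = 2 M^{2} + 136 M$ ($Y{\left(M \right)} = 2 \left(\left(M^{2} + 67 M\right) + M\right) = 2 \left(M^{2} + 68 M\right) = 2 M^{2} + 136 M$)
$Y{\left(186 \right)} + u{\left(184 \right)} = 2 \cdot 186 \left(68 + 186\right) + 113 = 2 \cdot 186 \cdot 254 + 113 = 94488 + 113 = 94601$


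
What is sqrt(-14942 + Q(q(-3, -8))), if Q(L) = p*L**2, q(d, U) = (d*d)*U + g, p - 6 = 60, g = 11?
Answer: 46*sqrt(109) ≈ 480.25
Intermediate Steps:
p = 66 (p = 6 + 60 = 66)
q(d, U) = 11 + U*d**2 (q(d, U) = (d*d)*U + 11 = d**2*U + 11 = U*d**2 + 11 = 11 + U*d**2)
Q(L) = 66*L**2
sqrt(-14942 + Q(q(-3, -8))) = sqrt(-14942 + 66*(11 - 8*(-3)**2)**2) = sqrt(-14942 + 66*(11 - 8*9)**2) = sqrt(-14942 + 66*(11 - 72)**2) = sqrt(-14942 + 66*(-61)**2) = sqrt(-14942 + 66*3721) = sqrt(-14942 + 245586) = sqrt(230644) = 46*sqrt(109)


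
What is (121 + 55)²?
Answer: 30976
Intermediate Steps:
(121 + 55)² = 176² = 30976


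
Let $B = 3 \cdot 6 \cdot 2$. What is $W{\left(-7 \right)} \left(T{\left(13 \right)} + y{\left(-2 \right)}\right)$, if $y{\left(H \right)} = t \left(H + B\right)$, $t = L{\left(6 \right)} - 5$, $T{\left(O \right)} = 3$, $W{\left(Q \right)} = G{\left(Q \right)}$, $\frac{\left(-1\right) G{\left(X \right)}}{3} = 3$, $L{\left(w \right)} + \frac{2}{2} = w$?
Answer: $-27$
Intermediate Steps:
$L{\left(w \right)} = -1 + w$
$G{\left(X \right)} = -9$ ($G{\left(X \right)} = \left(-3\right) 3 = -9$)
$W{\left(Q \right)} = -9$
$B = 36$ ($B = 18 \cdot 2 = 36$)
$t = 0$ ($t = \left(-1 + 6\right) - 5 = 5 - 5 = 0$)
$y{\left(H \right)} = 0$ ($y{\left(H \right)} = 0 \left(H + 36\right) = 0 \left(36 + H\right) = 0$)
$W{\left(-7 \right)} \left(T{\left(13 \right)} + y{\left(-2 \right)}\right) = - 9 \left(3 + 0\right) = \left(-9\right) 3 = -27$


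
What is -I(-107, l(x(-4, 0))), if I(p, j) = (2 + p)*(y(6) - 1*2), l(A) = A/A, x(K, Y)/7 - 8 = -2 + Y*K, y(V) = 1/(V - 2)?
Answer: -735/4 ≈ -183.75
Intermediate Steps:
y(V) = 1/(-2 + V)
x(K, Y) = 42 + 7*K*Y (x(K, Y) = 56 + 7*(-2 + Y*K) = 56 + 7*(-2 + K*Y) = 56 + (-14 + 7*K*Y) = 42 + 7*K*Y)
l(A) = 1
I(p, j) = -7/2 - 7*p/4 (I(p, j) = (2 + p)*(1/(-2 + 6) - 1*2) = (2 + p)*(1/4 - 2) = (2 + p)*(-7/4) = -7/2 - 7*p/4)
-I(-107, l(x(-4, 0))) = -(-7/2 - 7/4*(-107)) = -(-7/2 + 749/4) = -1*735/4 = -735/4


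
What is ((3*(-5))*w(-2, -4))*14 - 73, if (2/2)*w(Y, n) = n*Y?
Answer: -1753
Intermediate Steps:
w(Y, n) = Y*n (w(Y, n) = n*Y = Y*n)
((3*(-5))*w(-2, -4))*14 - 73 = ((3*(-5))*(-2*(-4)))*14 - 73 = -15*8*14 - 73 = -120*14 - 73 = -1680 - 73 = -1753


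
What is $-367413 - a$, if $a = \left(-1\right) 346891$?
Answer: $-20522$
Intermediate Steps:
$a = -346891$
$-367413 - a = -367413 - -346891 = -367413 + 346891 = -20522$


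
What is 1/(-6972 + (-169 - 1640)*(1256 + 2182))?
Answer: -1/6226314 ≈ -1.6061e-7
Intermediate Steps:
1/(-6972 + (-169 - 1640)*(1256 + 2182)) = 1/(-6972 - 1809*3438) = 1/(-6972 - 6219342) = 1/(-6226314) = -1/6226314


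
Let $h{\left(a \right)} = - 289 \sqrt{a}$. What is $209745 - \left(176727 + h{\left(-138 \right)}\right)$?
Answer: $33018 + 289 i \sqrt{138} \approx 33018.0 + 3395.0 i$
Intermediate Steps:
$209745 - \left(176727 + h{\left(-138 \right)}\right) = 209745 - \left(176727 - 289 \sqrt{-138}\right) = 209745 - \left(176727 - 289 i \sqrt{138}\right) = 33018 + 289 i \sqrt{138}$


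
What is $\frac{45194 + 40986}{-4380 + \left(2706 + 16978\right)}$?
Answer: $\frac{21545}{3826} \approx 5.6312$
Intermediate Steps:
$\frac{45194 + 40986}{-4380 + \left(2706 + 16978\right)} = \frac{86180}{-4380 + 19684} = \frac{86180}{15304} = 86180 \cdot \frac{1}{15304} = \frac{21545}{3826}$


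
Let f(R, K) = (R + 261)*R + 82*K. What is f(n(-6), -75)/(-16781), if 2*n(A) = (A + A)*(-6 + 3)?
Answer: 1128/16781 ≈ 0.067219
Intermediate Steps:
n(A) = -3*A (n(A) = ((A + A)*(-6 + 3))/2 = ((2*A)*(-3))/2 = (-6*A)/2 = -3*A)
f(R, K) = 82*K + R*(261 + R) (f(R, K) = (261 + R)*R + 82*K = R*(261 + R) + 82*K = 82*K + R*(261 + R))
f(n(-6), -75)/(-16781) = ((-3*(-6))² + 82*(-75) + 261*(-3*(-6)))/(-16781) = (18² - 6150 + 261*18)*(-1/16781) = (324 - 6150 + 4698)*(-1/16781) = -1128*(-1/16781) = 1128/16781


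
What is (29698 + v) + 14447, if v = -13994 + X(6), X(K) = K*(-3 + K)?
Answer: 30169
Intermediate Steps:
v = -13976 (v = -13994 + 6*(-3 + 6) = -13994 + 6*3 = -13994 + 18 = -13976)
(29698 + v) + 14447 = (29698 - 13976) + 14447 = 15722 + 14447 = 30169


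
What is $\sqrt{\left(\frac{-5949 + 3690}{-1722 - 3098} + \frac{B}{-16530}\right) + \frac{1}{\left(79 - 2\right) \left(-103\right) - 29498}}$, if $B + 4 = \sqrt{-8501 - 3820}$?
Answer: $\frac{\sqrt{10424731169555200511475 - 149295379039263110430 i}}{149107030170} \approx 0.68477 - 0.0049031 i$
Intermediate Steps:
$B = -4 + 111 i$ ($B = -4 + \sqrt{-8501 - 3820} = -4 + \sqrt{-12321} = -4 + 111 i \approx -4.0 + 111.0 i$)
$\sqrt{\left(\frac{-5949 + 3690}{-1722 - 3098} + \frac{B}{-16530}\right) + \frac{1}{\left(79 - 2\right) \left(-103\right) - 29498}} = \sqrt{\left(\frac{-5949 + 3690}{-1722 - 3098} + \frac{-4 + 111 i}{-16530}\right) + \frac{1}{\left(79 - 2\right) \left(-103\right) - 29498}} = \sqrt{\left(- \frac{2259}{-1722 - 3098} + \left(-4 + 111 i\right) \left(- \frac{1}{16530}\right)\right) + \frac{1}{77 \left(-103\right) - 29498}} = \sqrt{\left(- \frac{2259}{-4820} + \left(\frac{2}{8265} - \frac{37 i}{5510}\right)\right) + \frac{1}{-7931 - 29498}} = \sqrt{\left(\left(-2259\right) \left(- \frac{1}{4820}\right) + \left(\frac{2}{8265} - \frac{37 i}{5510}\right)\right) + \frac{1}{-37429}} = \sqrt{\left(\frac{2259}{4820} + \left(\frac{2}{8265} - \frac{37 i}{5510}\right)\right) - \frac{1}{37429}} = \sqrt{\left(\frac{747211}{1593492} - \frac{37 i}{5510}\right) - \frac{1}{37429}} = \sqrt{\frac{27965767027}{59642812068} - \frac{37 i}{5510}}$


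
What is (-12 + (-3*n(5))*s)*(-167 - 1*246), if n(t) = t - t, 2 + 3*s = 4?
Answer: 4956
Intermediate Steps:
s = 2/3 (s = -2/3 + (1/3)*4 = -2/3 + 4/3 = 2/3 ≈ 0.66667)
n(t) = 0
(-12 + (-3*n(5))*s)*(-167 - 1*246) = (-12 - 3*0*(2/3))*(-167 - 1*246) = (-12 + 0*(2/3))*(-167 - 246) = (-12 + 0)*(-413) = -12*(-413) = 4956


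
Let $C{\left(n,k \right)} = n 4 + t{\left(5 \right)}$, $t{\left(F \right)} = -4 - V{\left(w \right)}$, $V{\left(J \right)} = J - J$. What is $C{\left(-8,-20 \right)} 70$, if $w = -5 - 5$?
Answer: $-2520$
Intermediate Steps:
$w = -10$
$V{\left(J \right)} = 0$
$t{\left(F \right)} = -4$ ($t{\left(F \right)} = -4 - 0 = -4 + 0 = -4$)
$C{\left(n,k \right)} = -4 + 4 n$ ($C{\left(n,k \right)} = n 4 - 4 = 4 n - 4 = -4 + 4 n$)
$C{\left(-8,-20 \right)} 70 = \left(-4 + 4 \left(-8\right)\right) 70 = \left(-4 - 32\right) 70 = \left(-36\right) 70 = -2520$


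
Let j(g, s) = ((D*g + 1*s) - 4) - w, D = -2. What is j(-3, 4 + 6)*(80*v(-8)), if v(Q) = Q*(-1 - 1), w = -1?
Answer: 16640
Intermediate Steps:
j(g, s) = -3 + s - 2*g (j(g, s) = ((-2*g + 1*s) - 4) - 1*(-1) = ((-2*g + s) - 4) + 1 = ((s - 2*g) - 4) + 1 = (-4 + s - 2*g) + 1 = -3 + s - 2*g)
v(Q) = -2*Q (v(Q) = Q*(-2) = -2*Q)
j(-3, 4 + 6)*(80*v(-8)) = (-3 + (4 + 6) - 2*(-3))*(80*(-2*(-8))) = (-3 + 10 + 6)*(80*16) = 13*1280 = 16640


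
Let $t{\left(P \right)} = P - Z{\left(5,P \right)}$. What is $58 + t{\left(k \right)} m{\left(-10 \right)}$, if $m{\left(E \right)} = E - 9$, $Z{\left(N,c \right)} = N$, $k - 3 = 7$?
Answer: $-37$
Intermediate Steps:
$k = 10$ ($k = 3 + 7 = 10$)
$t{\left(P \right)} = -5 + P$ ($t{\left(P \right)} = P - 5 = -5 + P$)
$m{\left(E \right)} = -9 + E$
$58 + t{\left(k \right)} m{\left(-10 \right)} = 58 + \left(-5 + 10\right) \left(-9 - 10\right) = 58 + 5 \left(-19\right) = 58 - 95 = -37$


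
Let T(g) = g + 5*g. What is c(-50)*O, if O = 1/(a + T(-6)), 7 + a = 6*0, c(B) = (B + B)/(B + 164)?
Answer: 50/2451 ≈ 0.020400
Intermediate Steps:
T(g) = 6*g
c(B) = 2*B/(164 + B) (c(B) = (2*B)/(164 + B) = 2*B/(164 + B))
a = -7 (a = -7 + 6*0 = -7 + 0 = -7)
O = -1/43 (O = 1/(-7 + 6*(-6)) = 1/(-7 - 36) = 1/(-43) = -1/43 ≈ -0.023256)
c(-50)*O = (2*(-50)/(164 - 50))*(-1/43) = (2*(-50)/114)*(-1/43) = (2*(-50)*(1/114))*(-1/43) = -50/57*(-1/43) = 50/2451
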